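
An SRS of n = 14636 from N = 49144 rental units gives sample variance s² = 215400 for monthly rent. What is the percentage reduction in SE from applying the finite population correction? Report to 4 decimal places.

f = n/N = 14636/49144 = 0.29781866.
SE_no-fpc = √(s²/n) = 3.8362919; SE_fpc = √((1−f)s²/n) = 3.2146692.
Ratio = √(1−f) = 0.83796262. Reduction = 100·(1 − 0.83796262) = 16.2037%.

16.2037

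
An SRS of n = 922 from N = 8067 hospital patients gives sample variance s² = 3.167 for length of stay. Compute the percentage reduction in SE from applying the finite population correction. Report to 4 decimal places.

f = n/N = 922/8067 = 0.11429280.
SE_no-fpc = √(s²/n) = 0.058608225; SE_fpc = √((1−f)s²/n) = 0.055157384.
Ratio = √(1−f) = 0.94112018. Reduction = 100·(1 − 0.94112018) = 5.8880%.

5.8880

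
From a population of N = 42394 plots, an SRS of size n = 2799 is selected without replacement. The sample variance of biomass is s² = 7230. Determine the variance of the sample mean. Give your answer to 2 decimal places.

2.41

Under SRS without replacement, Var(ȳ) = (1 − f)·s²/n with f = n/N = 2799/42394 = 0.06602349.
Var(ȳ) = (1 − 0.06602349)·7230/2799 = 0.93397651·2.5830654 = 2.4125224.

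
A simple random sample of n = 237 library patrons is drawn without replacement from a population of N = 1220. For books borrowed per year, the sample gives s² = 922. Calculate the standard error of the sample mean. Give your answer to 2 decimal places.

1.77

Under SRS without replacement, Var(ȳ) = (1 − f)·s²/n with f = n/N = 237/1220 = 0.19426230.
Var(ȳ) = (1 − 0.19426230)·922/237 = 0.80573770·3.8902954 = 3.1345577.
SE(ȳ) = √(3.1345577) = 1.77.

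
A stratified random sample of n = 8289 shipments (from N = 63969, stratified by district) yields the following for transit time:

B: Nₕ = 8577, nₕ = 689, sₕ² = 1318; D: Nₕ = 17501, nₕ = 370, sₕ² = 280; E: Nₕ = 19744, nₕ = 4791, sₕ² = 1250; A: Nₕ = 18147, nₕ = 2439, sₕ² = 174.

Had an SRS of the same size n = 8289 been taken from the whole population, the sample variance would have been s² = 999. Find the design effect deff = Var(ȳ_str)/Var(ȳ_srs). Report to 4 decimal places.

Var(ȳ_str) = Σ Wₕ²(1−fₕ)sₕ²/nₕ with Wₕ = Nₕ/63969:
  B: (8577/63969)²·(1−689/8577)·1318/689 = 0.0316271
  D: (17501/63969)²·(1−370/17501)·280/370 = 0.055445048
  E: (19744/63969)²·(1−4791/19744)·1250/4791 = 0.018823839
  A: (18147/63969)²·(1−2439/18147)·174/2439 = 0.00496963
  → Var(ȳ_str) = 0.11086562.
Var(ȳ_srs) = (1 − 8289/63969)·999/8289 = 0.10490423.
deff = 0.11086562 / 0.10490423 = 1.0568.

1.0568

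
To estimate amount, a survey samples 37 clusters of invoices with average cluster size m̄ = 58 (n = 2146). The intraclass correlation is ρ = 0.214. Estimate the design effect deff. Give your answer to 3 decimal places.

deff = 1 + (58 − 1)·0.214 = 1 + 12.198 = 13.198.

13.198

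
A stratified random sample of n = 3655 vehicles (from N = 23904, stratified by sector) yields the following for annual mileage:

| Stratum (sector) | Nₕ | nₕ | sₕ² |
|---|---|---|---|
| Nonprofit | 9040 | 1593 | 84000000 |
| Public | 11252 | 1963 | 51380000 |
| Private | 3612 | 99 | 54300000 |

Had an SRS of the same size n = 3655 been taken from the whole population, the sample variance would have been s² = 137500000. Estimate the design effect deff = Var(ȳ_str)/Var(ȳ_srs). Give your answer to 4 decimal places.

Var(ȳ_str) = Σ Wₕ²(1−fₕ)sₕ²/nₕ with Wₕ = Nₕ/23904:
  Nonprofit: (9040/23904)²·(1−1593/9040)·84000000/1593 = 6212.582
  Public: (11252/23904)²·(1−1963/11252)·51380000/1963 = 4787.7485
  Private: (3612/23904)²·(1−99/3612)·54300000/99 = 12180.058
  → Var(ȳ_str) = 23180.389.
Var(ȳ_srs) = (1 − 3655/23904)·137500000/3655 = 31867.524.
deff = 23180.389 / 31867.524 = 0.7274.

0.7274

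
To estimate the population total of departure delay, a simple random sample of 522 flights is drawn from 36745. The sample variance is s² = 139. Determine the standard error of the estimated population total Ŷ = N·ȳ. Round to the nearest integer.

Var(Ŷ) = N²·Var(ȳ) = N²·(1 − n/N)·s²/n.
f = 522/36745 = 0.01420601; Var(ȳ) = 0.98579399·139/522 = 0.2625007.
Var(Ŷ) = 36745² · 0.2625007 = 3.5442714 × 10^8.
SE(Ŷ) = √(3.5442714 × 10^8) = 18826.

18826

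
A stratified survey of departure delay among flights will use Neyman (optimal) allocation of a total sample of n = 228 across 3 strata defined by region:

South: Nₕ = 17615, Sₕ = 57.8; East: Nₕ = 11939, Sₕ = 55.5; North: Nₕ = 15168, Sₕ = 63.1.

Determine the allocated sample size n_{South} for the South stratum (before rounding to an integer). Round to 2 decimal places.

Neyman allocation: nₕ = n·NₕSₕ / Σⱼ NⱼSⱼ.
Σ NⱼSⱼ = 17615·57.8 + 11939·55.5 + 15168·63.1 = 2.6378623 × 10^6.
n_{South} = 228·17615·57.8 / (2.6378623 × 10^6) = 88.00.

88.00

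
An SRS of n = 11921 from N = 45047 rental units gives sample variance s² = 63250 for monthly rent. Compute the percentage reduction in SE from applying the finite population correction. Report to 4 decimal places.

14.2466

f = n/N = 11921/45047 = 0.26463471.
SE_no-fpc = √(s²/n) = 2.3034242; SE_fpc = √((1−f)s²/n) = 1.9752655.
Ratio = √(1−f) = 0.85753442. Reduction = 100·(1 − 0.85753442) = 14.2466%.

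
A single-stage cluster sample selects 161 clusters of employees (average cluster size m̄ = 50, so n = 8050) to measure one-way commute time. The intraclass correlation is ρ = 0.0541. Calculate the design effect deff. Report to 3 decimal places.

deff = 1 + (50 − 1)·0.0541 = 1 + 2.6509 = 3.6509.

3.651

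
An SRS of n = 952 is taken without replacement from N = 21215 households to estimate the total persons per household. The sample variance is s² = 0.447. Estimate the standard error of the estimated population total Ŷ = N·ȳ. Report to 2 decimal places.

449.27

Var(Ŷ) = N²·Var(ȳ) = N²·(1 − n/N)·s²/n.
f = 952/21215 = 0.04487391; Var(ȳ) = 0.95512609·0.447/952 = 4.4846782 × 10^-4.
Var(Ŷ) = 21215² · (4.4846782 × 10^-4) = 201844.7.
SE(Ŷ) = √(201844.7) = 449.27.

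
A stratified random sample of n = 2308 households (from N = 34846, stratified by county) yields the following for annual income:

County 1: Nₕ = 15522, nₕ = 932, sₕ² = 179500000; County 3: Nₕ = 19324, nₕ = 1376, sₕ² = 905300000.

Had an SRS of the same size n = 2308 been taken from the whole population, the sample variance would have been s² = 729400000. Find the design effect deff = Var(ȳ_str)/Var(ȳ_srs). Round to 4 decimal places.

Var(ȳ_str) = Σ Wₕ²(1−fₕ)sₕ²/nₕ with Wₕ = Nₕ/34846:
  County 1: (15522/34846)²·(1−932/15522)·179500000/932 = 35920.771
  County 3: (19324/34846)²·(1−1376/19324)·905300000/1376 = 187923.59
  → Var(ȳ_str) = 223844.36.
Var(ȳ_srs) = (1 − 2308/34846)·729400000/2308 = 295099.09.
deff = 223844.36 / 295099.09 = 0.7585.

0.7585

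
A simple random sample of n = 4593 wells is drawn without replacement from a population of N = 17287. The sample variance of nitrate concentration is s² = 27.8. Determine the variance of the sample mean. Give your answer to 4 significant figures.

Under SRS without replacement, Var(ȳ) = (1 − f)·s²/n with f = n/N = 4593/17287 = 0.26569098.
Var(ȳ) = (1 − 0.26569098)·27.8/4593 = 0.73430902·0.0060526889 = 0.004444544.

0.004445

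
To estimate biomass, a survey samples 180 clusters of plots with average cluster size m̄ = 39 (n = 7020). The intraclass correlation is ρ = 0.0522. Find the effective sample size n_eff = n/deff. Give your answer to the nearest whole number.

deff = 1 + (39 − 1)·0.0522 = 1 + 1.9836 = 2.9836.
n_eff = 7020 / 2.9836 = 2353.

2353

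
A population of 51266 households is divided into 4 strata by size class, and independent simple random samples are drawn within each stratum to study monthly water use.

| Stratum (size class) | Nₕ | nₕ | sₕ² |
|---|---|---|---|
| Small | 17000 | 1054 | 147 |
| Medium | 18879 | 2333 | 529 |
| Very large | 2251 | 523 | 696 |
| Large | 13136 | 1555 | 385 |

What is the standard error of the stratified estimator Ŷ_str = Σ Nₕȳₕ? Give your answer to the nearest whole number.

12308

Var(Ŷ_str) = Σₕ Nₕ²(1 − fₕ)sₕ²/nₕ.
Small: 17000²·(1 − 1054/17000)·147/1054 = 3.7807452 × 10^7.
Medium: 18879²·(1 − 2333/18879)·529/2333 = 7.0829298 × 10^7.
Very large: 2251²·(1 − 523/2251)·696/523 = 5.1763875 × 10^6.
Large: 13136²·(1 − 1555/13136)·385/1555 = 3.7665136 × 10^7.
Sum = 1.5147827 × 10^8.
SE = √(1.5147827 × 10^8) = 12308.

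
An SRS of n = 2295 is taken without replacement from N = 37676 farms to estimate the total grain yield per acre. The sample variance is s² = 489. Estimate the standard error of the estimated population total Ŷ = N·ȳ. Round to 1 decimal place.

Var(Ŷ) = N²·Var(ȳ) = N²·(1 − n/N)·s²/n.
f = 2295/37676 = 0.06091411; Var(ȳ) = 0.93908589·489/2295 = 0.20009281.
Var(Ŷ) = 37676² · 0.20009281 = 2.8402794 × 10^8.
SE(Ŷ) = √(2.8402794 × 10^8) = 16853.1.

16853.1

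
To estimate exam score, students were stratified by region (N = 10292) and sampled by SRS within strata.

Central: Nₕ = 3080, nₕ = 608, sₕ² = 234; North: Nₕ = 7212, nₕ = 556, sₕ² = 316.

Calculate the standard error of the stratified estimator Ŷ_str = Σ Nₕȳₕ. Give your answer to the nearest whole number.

5497

Var(Ŷ_str) = Σₕ Nₕ²(1 − fₕ)sₕ²/nₕ.
Central: 3080²·(1 − 608/3080)·234/608 = 2.9302958 × 10^6.
North: 7212²·(1 − 556/7212)·316/556 = 2.7282321 × 10^7.
Sum = 3.0212617 × 10^7.
SE = √(3.0212617 × 10^7) = 5497.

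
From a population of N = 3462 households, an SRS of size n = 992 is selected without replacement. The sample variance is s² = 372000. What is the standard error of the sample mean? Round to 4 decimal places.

Under SRS without replacement, Var(ȳ) = (1 − f)·s²/n with f = n/N = 992/3462 = 0.28653957.
Var(ȳ) = (1 − 0.28653957)·372000/992 = 0.71346043·375 = 267.54766.
SE(ȳ) = √(267.54766) = 16.3569.

16.3569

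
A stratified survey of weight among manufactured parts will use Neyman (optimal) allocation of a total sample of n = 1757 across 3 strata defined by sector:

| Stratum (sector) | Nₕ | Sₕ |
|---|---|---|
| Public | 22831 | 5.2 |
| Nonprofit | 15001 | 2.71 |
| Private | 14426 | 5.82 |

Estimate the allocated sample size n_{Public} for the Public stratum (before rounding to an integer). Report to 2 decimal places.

Neyman allocation: nₕ = n·NₕSₕ / Σⱼ NⱼSⱼ.
Σ NⱼSⱼ = 22831·5.2 + 15001·2.71 + 14426·5.82 = 243333.23.
n_{Public} = 1757·22831·5.2 / 243333.23 = 857.23.

857.23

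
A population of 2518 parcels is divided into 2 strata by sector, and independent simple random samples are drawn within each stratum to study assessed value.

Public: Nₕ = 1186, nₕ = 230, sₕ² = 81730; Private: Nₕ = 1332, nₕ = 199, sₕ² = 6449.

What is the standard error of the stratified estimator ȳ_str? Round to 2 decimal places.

8.44

Var(ȳ_str) = Σₕ Wₕ²(1 − fₕ)sₕ²/nₕ with Wₕ = Nₕ/N, N = 2518.
Public: Wₕ = 0.47100874; term = 0.47100874²·(1 − 0.19392917)·81730/230 = 63.545499.
Private: Wₕ = 0.52899126; term = 0.52899126²·(1 − 0.14939940)·6449/199 = 7.7136865.
Sum = 71.259186.
SE = √(71.259186) = 8.44.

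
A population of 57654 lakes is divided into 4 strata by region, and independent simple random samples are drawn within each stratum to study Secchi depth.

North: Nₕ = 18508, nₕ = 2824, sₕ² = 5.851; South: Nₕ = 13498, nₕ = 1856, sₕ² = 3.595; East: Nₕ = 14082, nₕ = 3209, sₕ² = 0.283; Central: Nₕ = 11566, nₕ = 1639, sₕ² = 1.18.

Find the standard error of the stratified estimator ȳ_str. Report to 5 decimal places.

0.01736

Var(ȳ_str) = Σₕ Wₕ²(1 − fₕ)sₕ²/nₕ with Wₕ = Nₕ/N, N = 57654.
North: Wₕ = 0.32101849; term = 0.32101849²·(1 − 0.15258267)·5.851/2824 = 1.8093511 × 10^-4.
South: Wₕ = 0.23412079; term = 0.23412079²·(1 − 0.13750185)·3.595/1856 = 9.1571231 × 10^-5.
East: Wₕ = 0.24425018; term = 0.24425018²·(1 − 0.22787956)·0.283/3209 = 4.0622959 × 10^-6.
Central: Wₕ = 0.20061054; term = 0.20061054²·(1 − 0.14170846)·1.18/1639 = 2.4868259 × 10^-5.
Sum = 3.014369 × 10^-4.
SE = √(3.014369 × 10^-4) = 0.01736.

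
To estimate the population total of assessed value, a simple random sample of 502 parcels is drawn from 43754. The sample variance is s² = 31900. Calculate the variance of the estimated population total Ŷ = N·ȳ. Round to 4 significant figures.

1.203 × 10^11

Var(Ŷ) = N²·Var(ȳ) = N²·(1 − n/N)·s²/n.
f = 502/43754 = 0.01147324; Var(ȳ) = 0.98852676·31900/502 = 62.816741.
Var(Ŷ) = 43754² · 62.816741 = 1.2025716 × 10^11.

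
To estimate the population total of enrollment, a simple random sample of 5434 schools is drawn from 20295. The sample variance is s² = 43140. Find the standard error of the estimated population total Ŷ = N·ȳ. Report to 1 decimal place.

48932.7

Var(Ŷ) = N²·Var(ȳ) = N²·(1 − n/N)·s²/n.
f = 5434/20295 = 0.26775068; Var(ȳ) = 0.73224932·43140/5434 = 5.8132565.
Var(Ŷ) = 20295² · 5.8132565 = 2.3944049 × 10^9.
SE(Ŷ) = √(2.3944049 × 10^9) = 48932.7.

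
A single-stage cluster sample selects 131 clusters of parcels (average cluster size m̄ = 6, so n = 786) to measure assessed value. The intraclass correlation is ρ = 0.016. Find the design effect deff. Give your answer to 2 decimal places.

deff = 1 + (6 − 1)·0.016 = 1 + 0.08 = 1.08.

1.08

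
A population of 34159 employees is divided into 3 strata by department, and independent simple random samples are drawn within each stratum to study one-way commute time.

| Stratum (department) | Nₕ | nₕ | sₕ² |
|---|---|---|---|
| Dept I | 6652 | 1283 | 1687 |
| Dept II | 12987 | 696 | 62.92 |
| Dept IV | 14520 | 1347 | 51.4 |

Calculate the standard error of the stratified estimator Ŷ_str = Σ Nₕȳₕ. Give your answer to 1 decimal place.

Var(Ŷ_str) = Σₕ Nₕ²(1 − fₕ)sₕ²/nₕ.
Dept I: 6652²·(1 − 1283/6652)·1687/1283 = 4.6960647 × 10^7.
Dept II: 12987²·(1 − 696/12987)·62.92/696 = 1.4430306 × 10^7.
Dept IV: 14520²·(1 − 1347/14520)·51.4/1347 = 7.2987222 × 10^6.
Sum = 6.8689675 × 10^7.
SE = √(6.8689675 × 10^7) = 8287.9.

8287.9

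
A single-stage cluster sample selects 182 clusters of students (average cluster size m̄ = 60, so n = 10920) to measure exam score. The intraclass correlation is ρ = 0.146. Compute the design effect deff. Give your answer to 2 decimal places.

deff = 1 + (60 − 1)·0.146 = 1 + 8.614 = 9.614.

9.61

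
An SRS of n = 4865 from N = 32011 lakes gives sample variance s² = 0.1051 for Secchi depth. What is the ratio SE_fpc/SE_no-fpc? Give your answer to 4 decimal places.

0.9209

f = n/N = 4865/32011 = 0.15197901.
SE_no-fpc = √(s²/n) = 0.0046479338; SE_fpc = √((1−f)s²/n) = 0.0042801919.
Ratio = √(1−f) = 0.92088055.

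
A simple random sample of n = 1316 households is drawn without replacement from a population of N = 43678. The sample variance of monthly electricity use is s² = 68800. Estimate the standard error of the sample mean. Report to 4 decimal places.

Under SRS without replacement, Var(ȳ) = (1 − f)·s²/n with f = n/N = 1316/43678 = 0.03012958.
Var(ȳ) = (1 − 0.03012958)·68800/1316 = 0.96987042·52.279635 = 50.704472.
SE(ȳ) = √(50.704472) = 7.1207.

7.1207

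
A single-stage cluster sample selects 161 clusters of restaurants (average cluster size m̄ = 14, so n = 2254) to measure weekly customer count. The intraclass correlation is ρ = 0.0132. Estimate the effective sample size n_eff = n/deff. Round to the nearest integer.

deff = 1 + (14 − 1)·0.0132 = 1 + 0.1716 = 1.1716.
n_eff = 2254 / 1.1716 = 1924.

1924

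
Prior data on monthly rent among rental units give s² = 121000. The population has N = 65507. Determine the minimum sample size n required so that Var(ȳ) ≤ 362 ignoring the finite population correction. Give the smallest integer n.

335

Without fpc, n₀ = s²/D = 121000/362 = 334.2541.
Rounding up, n = 335.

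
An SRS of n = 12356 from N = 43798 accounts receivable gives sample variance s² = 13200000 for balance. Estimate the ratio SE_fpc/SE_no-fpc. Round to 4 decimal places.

f = n/N = 12356/43798 = 0.28211334.
SE_no-fpc = √(s²/n) = 32.684964; SE_fpc = √((1−f)s²/n) = 27.69338.
Ratio = √(1−f) = 0.84728193.

0.8473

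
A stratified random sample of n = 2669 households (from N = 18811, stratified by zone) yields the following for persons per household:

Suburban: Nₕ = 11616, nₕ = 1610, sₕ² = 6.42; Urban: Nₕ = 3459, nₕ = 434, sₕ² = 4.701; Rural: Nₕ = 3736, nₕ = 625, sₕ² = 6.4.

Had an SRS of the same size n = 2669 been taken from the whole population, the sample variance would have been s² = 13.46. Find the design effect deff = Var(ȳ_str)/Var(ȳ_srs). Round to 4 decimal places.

Var(ȳ_str) = Σ Wₕ²(1−fₕ)sₕ²/nₕ with Wₕ = Nₕ/18811:
  Suburban: (11616/18811)²·(1−1610/11616)·6.42/1610 = 0.0013097925
  Urban: (3459/18811)²·(1−434/3459)·4.701/434 = 3.2029687 × 10^-4
  Rural: (3736/18811)²·(1−625/3736)·6.4/625 = 3.3634352 × 10^-4
  → Var(ȳ_str) = 0.0019664329.
Var(ȳ_srs) = (1 − 2669/18811)·13.46/2669 = 0.0043275485.
deff = 0.0019664329 / 0.0043275485 = 0.4544.

0.4544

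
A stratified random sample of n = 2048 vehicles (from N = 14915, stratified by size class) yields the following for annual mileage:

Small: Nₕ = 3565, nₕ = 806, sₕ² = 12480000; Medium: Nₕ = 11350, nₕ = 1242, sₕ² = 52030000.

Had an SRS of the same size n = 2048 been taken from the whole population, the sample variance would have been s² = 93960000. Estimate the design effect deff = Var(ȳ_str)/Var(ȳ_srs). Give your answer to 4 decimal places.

Var(ȳ_str) = Σ Wₕ²(1−fₕ)sₕ²/nₕ with Wₕ = Nₕ/14915:
  Small: (3565/14915)²·(1−806/3565)·12480000/806 = 684.61161
  Medium: (11350/14915)²·(1−1242/11350)·52030000/1242 = 21604.629
  → Var(ȳ_str) = 22289.241.
Var(ȳ_srs) = (1 − 2048/14915)·93960000/2048 = 39579.208.
deff = 22289.241 / 39579.208 = 0.5632.

0.5632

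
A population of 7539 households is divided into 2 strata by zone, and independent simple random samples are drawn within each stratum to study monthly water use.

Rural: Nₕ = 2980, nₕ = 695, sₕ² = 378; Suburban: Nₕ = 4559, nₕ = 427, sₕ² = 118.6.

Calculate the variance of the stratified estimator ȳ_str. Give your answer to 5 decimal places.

Var(ȳ_str) = Σₕ Wₕ²(1 − fₕ)sₕ²/nₕ with Wₕ = Nₕ/N, N = 7539.
Rural: Wₕ = 0.39527789; term = 0.39527789²·(1 − 0.23322148)·378/695 = 0.065160135.
Suburban: Wₕ = 0.60472211; term = 0.60472211²·(1 − 0.09366089)·118.6/427 = 0.092057512.
Sum = 0.15721765.

0.15722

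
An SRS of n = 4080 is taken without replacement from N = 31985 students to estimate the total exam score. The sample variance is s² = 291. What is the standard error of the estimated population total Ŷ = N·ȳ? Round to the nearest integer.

7979

Var(Ŷ) = N²·Var(ȳ) = N²·(1 − n/N)·s²/n.
f = 4080/31985 = 0.12755979; Var(ȳ) = 0.87244021·291/4080 = 0.062225515.
Var(Ŷ) = 31985² · 0.062225515 = 6.3659205 × 10^7.
SE(Ŷ) = √(6.3659205 × 10^7) = 7979.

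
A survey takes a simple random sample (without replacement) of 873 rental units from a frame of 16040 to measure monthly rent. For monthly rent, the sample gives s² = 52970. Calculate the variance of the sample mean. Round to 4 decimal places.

57.3735

Under SRS without replacement, Var(ȳ) = (1 − f)·s²/n with f = n/N = 873/16040 = 0.05442643.
Var(ȳ) = (1 − 0.05442643)·52970/873 = 0.94557357·60.67583 = 57.373461.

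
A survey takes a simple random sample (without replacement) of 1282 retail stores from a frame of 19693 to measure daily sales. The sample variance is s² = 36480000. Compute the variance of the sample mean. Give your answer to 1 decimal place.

26603.1

Under SRS without replacement, Var(ȳ) = (1 − f)·s²/n with f = n/N = 1282/19693 = 0.06509927.
Var(ȳ) = (1 − 0.06509927)·36480000/1282 = 0.93490073·28455.538 = 26603.103.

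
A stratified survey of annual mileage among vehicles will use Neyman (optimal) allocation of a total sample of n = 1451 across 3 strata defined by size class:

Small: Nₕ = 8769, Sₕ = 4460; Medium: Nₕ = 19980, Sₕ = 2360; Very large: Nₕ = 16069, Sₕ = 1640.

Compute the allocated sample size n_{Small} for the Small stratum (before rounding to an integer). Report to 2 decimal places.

Neyman allocation: nₕ = n·NₕSₕ / Σⱼ NⱼSⱼ.
Σ NⱼSⱼ = 8769·4460 + 19980·2360 + 16069·1640 = 1.126157 × 10^8.
n_{Small} = 1451·8769·4460 / (1.126157 × 10^8) = 503.91.

503.91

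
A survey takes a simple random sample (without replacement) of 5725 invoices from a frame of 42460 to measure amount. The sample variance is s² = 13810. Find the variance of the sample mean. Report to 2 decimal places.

2.09

Under SRS without replacement, Var(ȳ) = (1 − f)·s²/n with f = n/N = 5725/42460 = 0.13483278.
Var(ȳ) = (1 − 0.13483278)·13810/5725 = 0.86516722·2.4122271 = 2.0869798.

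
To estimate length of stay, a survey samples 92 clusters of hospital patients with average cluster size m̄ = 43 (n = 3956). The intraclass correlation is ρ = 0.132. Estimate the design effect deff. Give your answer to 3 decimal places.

deff = 1 + (43 − 1)·0.132 = 1 + 5.544 = 6.544.

6.544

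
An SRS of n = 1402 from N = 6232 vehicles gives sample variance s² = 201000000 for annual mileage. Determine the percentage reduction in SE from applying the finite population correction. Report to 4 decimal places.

11.9641

f = n/N = 1402/6232 = 0.22496791.
SE_no-fpc = √(s²/n) = 378.63785; SE_fpc = √((1−f)s²/n) = 333.33726.
Ratio = √(1−f) = 0.88035907. Reduction = 100·(1 − 0.88035907) = 11.9641%.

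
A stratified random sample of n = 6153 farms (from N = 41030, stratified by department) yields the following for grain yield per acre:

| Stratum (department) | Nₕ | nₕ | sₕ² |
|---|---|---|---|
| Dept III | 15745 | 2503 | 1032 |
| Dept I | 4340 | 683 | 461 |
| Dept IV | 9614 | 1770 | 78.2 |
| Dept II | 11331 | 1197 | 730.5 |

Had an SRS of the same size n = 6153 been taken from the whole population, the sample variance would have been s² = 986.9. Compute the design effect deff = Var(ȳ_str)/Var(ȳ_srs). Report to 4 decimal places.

Var(ȳ_str) = Σ Wₕ²(1−fₕ)sₕ²/nₕ with Wₕ = Nₕ/41030:
  Dept III: (15745/41030)²·(1−2503/15745)·1032/2503 = 0.051063674
  Dept I: (4340/41030)²·(1−683/4340)·461/683 = 0.0063634389
  Dept IV: (9614/41030)²·(1−1770/9614)·78.2/1770 = 0.0019791201
  Dept II: (11331/41030)²·(1−1197/11331)·730.5/1197 = 0.041626718
  → Var(ȳ_str) = 0.10103295.
Var(ȳ_srs) = (1 − 6153/41030)·986.9/6153 = 0.13634017.
deff = 0.10103295 / 0.13634017 = 0.7410.

0.7410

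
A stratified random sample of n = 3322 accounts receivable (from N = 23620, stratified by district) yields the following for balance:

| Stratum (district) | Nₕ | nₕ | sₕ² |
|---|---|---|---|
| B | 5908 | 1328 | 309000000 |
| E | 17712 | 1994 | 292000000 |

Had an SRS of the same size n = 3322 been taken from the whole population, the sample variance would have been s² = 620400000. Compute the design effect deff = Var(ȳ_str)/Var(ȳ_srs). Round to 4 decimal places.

0.5256

Var(ȳ_str) = Σ Wₕ²(1−fₕ)sₕ²/nₕ with Wₕ = Nₕ/23620:
  B: (5908/23620)²·(1−1328/5908)·309000000/1328 = 11285.13
  E: (17712/23620)²·(1−1994/17712)·292000000/1994 = 73073.986
  → Var(ȳ_str) = 84359.116.
Var(ȳ_srs) = (1 − 3322/23620)·620400000/3322 = 160489.09.
deff = 84359.116 / 160489.09 = 0.5256.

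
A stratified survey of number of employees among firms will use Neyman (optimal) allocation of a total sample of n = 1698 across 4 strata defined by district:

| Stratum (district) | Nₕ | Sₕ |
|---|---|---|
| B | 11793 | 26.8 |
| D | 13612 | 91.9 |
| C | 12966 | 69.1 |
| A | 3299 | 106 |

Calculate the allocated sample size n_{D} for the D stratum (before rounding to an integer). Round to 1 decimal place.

755.2

Neyman allocation: nₕ = n·NₕSₕ / Σⱼ NⱼSⱼ.
Σ NⱼSⱼ = 11793·26.8 + 13612·91.9 + 12966·69.1 + 3299·106 = 2.8126398 × 10^6.
n_{D} = 1698·13612·91.9 / (2.8126398 × 10^6) = 755.2.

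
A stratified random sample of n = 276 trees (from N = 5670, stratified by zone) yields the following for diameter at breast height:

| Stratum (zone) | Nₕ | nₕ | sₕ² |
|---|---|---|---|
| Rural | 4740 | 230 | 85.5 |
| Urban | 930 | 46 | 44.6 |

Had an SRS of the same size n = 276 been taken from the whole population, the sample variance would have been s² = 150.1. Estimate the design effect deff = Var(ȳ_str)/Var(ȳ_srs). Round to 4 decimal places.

0.5257

Var(ȳ_str) = Σ Wₕ²(1−fₕ)sₕ²/nₕ with Wₕ = Nₕ/5670:
  Rural: (4740/5670)²·(1−230/4740)·85.5/230 = 0.24718781
  Urban: (930/5670)²·(1−46/930)·44.6/46 = 0.024793973
  → Var(ȳ_str) = 0.27198178.
Var(ȳ_srs) = (1 − 276/5670)·150.1/276 = 0.51736792.
deff = 0.27198178 / 0.51736792 = 0.5257.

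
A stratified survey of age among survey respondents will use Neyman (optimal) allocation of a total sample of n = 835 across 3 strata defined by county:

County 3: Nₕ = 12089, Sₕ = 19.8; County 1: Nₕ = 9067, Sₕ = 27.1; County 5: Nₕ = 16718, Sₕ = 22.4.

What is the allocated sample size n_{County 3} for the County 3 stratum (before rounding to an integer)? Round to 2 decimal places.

232.52

Neyman allocation: nₕ = n·NₕSₕ / Σⱼ NⱼSⱼ.
Σ NⱼSⱼ = 12089·19.8 + 9067·27.1 + 16718·22.4 = 859561.1.
n_{County 3} = 835·12089·19.8 / 859561.1 = 232.52.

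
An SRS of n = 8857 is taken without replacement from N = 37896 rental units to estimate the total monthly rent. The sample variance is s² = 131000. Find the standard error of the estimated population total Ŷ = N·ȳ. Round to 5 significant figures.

Var(Ŷ) = N²·Var(ȳ) = N²·(1 − n/N)·s²/n.
f = 8857/37896 = 0.23371860; Var(ȳ) = 0.76628140·131000/8857 = 11.333732.
Var(Ŷ) = 37896² · 11.333732 = 1.627645 × 10^10.
SE(Ŷ) = √(1.627645 × 10^10) = 127580.

127580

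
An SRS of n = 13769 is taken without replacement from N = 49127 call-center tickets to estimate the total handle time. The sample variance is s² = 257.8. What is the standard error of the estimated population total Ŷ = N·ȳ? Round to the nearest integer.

Var(Ŷ) = N²·Var(ȳ) = N²·(1 − n/N)·s²/n.
f = 13769/49127 = 0.28027358; Var(ȳ) = 0.71972642·257.8/13769 = 0.013475595.
Var(Ŷ) = 49127² · 0.013475595 = 3.2522838 × 10^7.
SE(Ŷ) = √(3.2522838 × 10^7) = 5703.

5703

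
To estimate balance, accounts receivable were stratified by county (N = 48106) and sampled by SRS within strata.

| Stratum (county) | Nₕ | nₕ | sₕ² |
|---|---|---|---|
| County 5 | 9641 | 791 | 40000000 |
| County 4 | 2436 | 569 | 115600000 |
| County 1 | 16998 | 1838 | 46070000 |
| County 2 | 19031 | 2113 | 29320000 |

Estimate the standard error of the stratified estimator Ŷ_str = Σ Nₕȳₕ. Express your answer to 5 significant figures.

Var(Ŷ_str) = Σₕ Nₕ²(1 − fₕ)sₕ²/nₕ.
County 5: 9641²·(1 − 791/9641)·40000000/791 = 4.3146827 × 10^12.
County 4: 2436²·(1 − 569/2436)·115600000/569 = 9.2398978 × 10^11.
County 1: 16998²·(1 − 1838/16998)·46070000/1838 = 6.4590661 × 10^12.
County 2: 19031²·(1 − 2113/19031)·29320000/2113 = 4.4676084 × 10^12.
Sum = 1.6165347 × 10^13.
SE = √(1.6165347 × 10^13) = 4.0206 × 10^6.

4.0206 × 10^6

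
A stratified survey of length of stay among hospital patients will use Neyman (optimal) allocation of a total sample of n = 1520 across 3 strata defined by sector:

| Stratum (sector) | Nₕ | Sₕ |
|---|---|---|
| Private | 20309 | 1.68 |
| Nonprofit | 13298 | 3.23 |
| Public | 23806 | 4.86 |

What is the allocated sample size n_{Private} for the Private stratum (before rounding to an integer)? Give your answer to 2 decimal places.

269.03

Neyman allocation: nₕ = n·NₕSₕ / Σⱼ NⱼSⱼ.
Σ NⱼSⱼ = 20309·1.68 + 13298·3.23 + 23806·4.86 = 192768.82.
n_{Private} = 1520·20309·1.68 / 192768.82 = 269.03.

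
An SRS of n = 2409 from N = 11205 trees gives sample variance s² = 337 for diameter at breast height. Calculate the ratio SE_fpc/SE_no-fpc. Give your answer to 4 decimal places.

0.8860

f = n/N = 2409/11205 = 0.21499331.
SE_no-fpc = √(s²/n) = 0.37402149; SE_fpc = √((1−f)s²/n) = 0.33138529.
Ratio = √(1−f) = 0.88600603.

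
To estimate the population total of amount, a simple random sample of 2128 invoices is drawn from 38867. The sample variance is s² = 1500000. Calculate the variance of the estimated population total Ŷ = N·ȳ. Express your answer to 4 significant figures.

1.007 × 10^12

Var(Ŷ) = N²·Var(ȳ) = N²·(1 − n/N)·s²/n.
f = 2128/38867 = 0.05475082; Var(ȳ) = 0.94524918·1500000/2128 = 666.29407.
Var(Ŷ) = 38867² · 666.29407 = 1.0065329 × 10^12.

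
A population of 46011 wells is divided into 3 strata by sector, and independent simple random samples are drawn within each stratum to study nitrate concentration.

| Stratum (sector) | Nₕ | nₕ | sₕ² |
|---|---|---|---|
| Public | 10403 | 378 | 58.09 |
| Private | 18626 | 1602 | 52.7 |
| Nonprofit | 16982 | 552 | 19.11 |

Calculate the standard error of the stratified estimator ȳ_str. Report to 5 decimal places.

Var(ȳ_str) = Σₕ Wₕ²(1 − fₕ)sₕ²/nₕ with Wₕ = Nₕ/N, N = 46011.
Public: Wₕ = 0.22609811; term = 0.22609811²·(1 − 0.03633567)·58.09/378 = 0.007570581.
Private: Wₕ = 0.40481624; term = 0.40481624²·(1 − 0.08600880)·52.7/1602 = 0.0049272655.
Nonprofit: Wₕ = 0.36908565; term = 0.36908565²·(1 − 0.03250501)·19.11/552 = 0.0045627289.
Sum = 0.017060575.
SE = √(0.017060575) = 0.13062.

0.13062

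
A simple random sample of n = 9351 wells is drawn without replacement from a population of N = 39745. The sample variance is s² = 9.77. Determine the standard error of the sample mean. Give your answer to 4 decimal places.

0.0283

Under SRS without replacement, Var(ȳ) = (1 − f)·s²/n with f = n/N = 9351/39745 = 0.23527488.
Var(ȳ) = (1 − 0.23527488)·9.77/9351 = 0.76472512·0.001044808 = 7.9899096 × 10^-4.
SE(ȳ) = √(7.9899096 × 10^-4) = 0.0283.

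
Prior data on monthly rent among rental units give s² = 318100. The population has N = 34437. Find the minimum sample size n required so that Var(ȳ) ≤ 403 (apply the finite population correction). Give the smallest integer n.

Without fpc, n₀ = s²/D = 318100/403 = 789.3300.
With fpc, (1 − n/N)·s²/n ≤ D requires n ≥ n₀/(1 + n₀/N) = 789.3300/(1 + 789.3300/34437) = 771.6432.
Rounding up, n = 772.

772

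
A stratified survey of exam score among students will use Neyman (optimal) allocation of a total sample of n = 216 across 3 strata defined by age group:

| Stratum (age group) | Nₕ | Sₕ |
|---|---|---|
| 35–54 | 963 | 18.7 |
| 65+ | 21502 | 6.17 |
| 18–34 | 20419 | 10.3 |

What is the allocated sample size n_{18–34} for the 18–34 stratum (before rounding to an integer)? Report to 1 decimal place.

Neyman allocation: nₕ = n·NₕSₕ / Σⱼ NⱼSⱼ.
Σ NⱼSⱼ = 963·18.7 + 21502·6.17 + 20419·10.3 = 360991.14.
n_{18–34} = 216·20419·10.3 / 360991.14 = 125.8.

125.8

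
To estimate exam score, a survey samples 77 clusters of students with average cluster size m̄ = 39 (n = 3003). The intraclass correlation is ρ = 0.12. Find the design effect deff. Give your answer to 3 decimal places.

deff = 1 + (39 − 1)·0.12 = 1 + 4.56 = 5.56.

5.560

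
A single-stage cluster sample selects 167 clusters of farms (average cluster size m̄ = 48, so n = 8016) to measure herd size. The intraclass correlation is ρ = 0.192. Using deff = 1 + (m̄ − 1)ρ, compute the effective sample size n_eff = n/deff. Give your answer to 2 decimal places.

deff = 1 + (48 − 1)·0.192 = 1 + 9.024 = 10.024.
n_eff = 8016 / 10.024 = 799.68.

799.68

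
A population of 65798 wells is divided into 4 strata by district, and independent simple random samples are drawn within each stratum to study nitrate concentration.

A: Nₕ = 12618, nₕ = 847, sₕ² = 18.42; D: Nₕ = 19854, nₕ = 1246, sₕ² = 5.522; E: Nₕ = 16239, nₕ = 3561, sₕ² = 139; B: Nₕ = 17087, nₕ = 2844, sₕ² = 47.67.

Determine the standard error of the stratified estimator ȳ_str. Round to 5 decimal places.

Var(ȳ_str) = Σₕ Wₕ²(1 − fₕ)sₕ²/nₕ with Wₕ = Nₕ/N, N = 65798.
A: Wₕ = 0.19176875; term = 0.19176875²·(1 − 0.06712633)·18.42/847 = 7.4607882 × 10^-4.
D: Wₕ = 0.30174169; term = 0.30174169²·(1 − 0.06275813)·5.522/1246 = 3.7818186 × 10^-4.
E: Wₕ = 0.24680081; term = 0.24680081²·(1 − 0.21928690)·139/3561 = 0.0018562115.
B: Wₕ = 0.25968874; term = 0.25968874²·(1 − 0.16644232)·47.67/2844 = 9.4223117 × 10^-4.
Sum = 0.0039227034.
SE = √(0.0039227034) = 0.06263.

0.06263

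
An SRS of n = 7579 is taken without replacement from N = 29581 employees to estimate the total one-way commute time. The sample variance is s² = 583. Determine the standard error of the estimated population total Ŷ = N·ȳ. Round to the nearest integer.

Var(Ŷ) = N²·Var(ȳ) = N²·(1 − n/N)·s²/n.
f = 7579/29581 = 0.25621176; Var(ȳ) = 0.74378824·583/7579 = 0.05721448.
Var(Ŷ) = 29581² · 0.05721448 = 5.0064705 × 10^7.
SE(Ŷ) = √(5.0064705 × 10^7) = 7076.

7076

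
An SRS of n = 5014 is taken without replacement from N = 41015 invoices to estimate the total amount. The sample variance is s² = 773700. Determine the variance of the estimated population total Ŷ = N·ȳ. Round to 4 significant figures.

2.278 × 10^11

Var(Ŷ) = N²·Var(ȳ) = N²·(1 − n/N)·s²/n.
f = 5014/41015 = 0.12224796; Var(ȳ) = 0.87775204·773700/5014 = 135.44411.
Var(Ŷ) = 41015² · 135.44411 = 2.2784818 × 10^11.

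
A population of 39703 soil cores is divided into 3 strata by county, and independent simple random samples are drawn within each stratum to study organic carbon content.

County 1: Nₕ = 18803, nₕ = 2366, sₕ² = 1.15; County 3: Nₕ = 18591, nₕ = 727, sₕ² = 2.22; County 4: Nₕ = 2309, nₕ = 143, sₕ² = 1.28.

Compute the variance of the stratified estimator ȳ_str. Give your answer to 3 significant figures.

7.67 × 10^-4

Var(ȳ_str) = Σₕ Wₕ²(1 − fₕ)sₕ²/nₕ with Wₕ = Nₕ/N, N = 39703.
County 1: Wₕ = 0.47359142; term = 0.47359142²·(1 − 0.12583098)·1.15/2366 = 9.529852 × 10^-5.
County 3: Wₕ = 0.46825177; term = 0.46825177²·(1 − 0.03910494)·2.22/727 = 6.4335899 × 10^-4.
County 4: Wₕ = 0.05815681; term = 0.05815681²·(1 − 0.06193157)·1.28/143 = 2.8399433 × 10^-5.
Sum = 7.6705694 × 10^-4.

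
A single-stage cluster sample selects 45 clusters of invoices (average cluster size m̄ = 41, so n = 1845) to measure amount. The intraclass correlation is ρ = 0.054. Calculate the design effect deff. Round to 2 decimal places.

deff = 1 + (41 − 1)·0.054 = 1 + 2.16 = 3.16.

3.16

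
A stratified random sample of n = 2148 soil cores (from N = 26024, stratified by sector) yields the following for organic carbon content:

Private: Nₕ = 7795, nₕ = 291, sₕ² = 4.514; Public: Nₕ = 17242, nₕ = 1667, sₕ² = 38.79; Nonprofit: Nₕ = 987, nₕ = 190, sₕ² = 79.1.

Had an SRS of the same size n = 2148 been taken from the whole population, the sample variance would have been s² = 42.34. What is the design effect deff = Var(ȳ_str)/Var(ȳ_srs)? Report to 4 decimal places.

0.6110

Var(ȳ_str) = Σ Wₕ²(1−fₕ)sₕ²/nₕ with Wₕ = Nₕ/26024:
  Private: (7795/26024)²·(1−291/7795)·4.514/291 = 0.0013397674
  Public: (17242/26024)²·(1−1667/17242)·38.79/1667 = 0.0092268142
  Nonprofit: (987/26024)²·(1−190/987)·79.1/190 = 4.8355987 × 10^-4
  → Var(ȳ_str) = 0.011050141.
Var(ȳ_srs) = (1 − 2148/26024)·42.34/2148 = 0.0180844.
deff = 0.011050141 / 0.0180844 = 0.6110.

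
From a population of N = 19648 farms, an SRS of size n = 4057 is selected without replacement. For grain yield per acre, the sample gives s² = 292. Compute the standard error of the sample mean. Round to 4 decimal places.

0.2390

Under SRS without replacement, Var(ȳ) = (1 − f)·s²/n with f = n/N = 4057/19648 = 0.20648412.
Var(ȳ) = (1 − 0.20648412)·292/4057 = 0.79351588·0.071974365 = 0.057112802.
SE(ȳ) = √(0.057112802) = 0.2390.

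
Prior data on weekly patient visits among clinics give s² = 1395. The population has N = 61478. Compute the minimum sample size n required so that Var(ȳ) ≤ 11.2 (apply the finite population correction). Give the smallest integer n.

Without fpc, n₀ = s²/D = 1395/11.2 = 124.5536.
With fpc, (1 − n/N)·s²/n ≤ D requires n ≥ n₀/(1 + n₀/N) = 124.5536/(1 + 124.5536/61478) = 124.3018.
Rounding up, n = 125.

125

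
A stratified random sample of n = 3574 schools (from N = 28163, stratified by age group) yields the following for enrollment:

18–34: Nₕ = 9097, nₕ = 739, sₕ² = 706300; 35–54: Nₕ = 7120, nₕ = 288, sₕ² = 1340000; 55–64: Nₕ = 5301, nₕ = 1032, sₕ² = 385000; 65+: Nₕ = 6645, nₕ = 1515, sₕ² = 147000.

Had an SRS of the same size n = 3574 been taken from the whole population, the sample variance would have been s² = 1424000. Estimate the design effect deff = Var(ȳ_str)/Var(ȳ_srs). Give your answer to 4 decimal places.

Var(ȳ_str) = Σ Wₕ²(1−fₕ)sₕ²/nₕ with Wₕ = Nₕ/28163:
  18–34: (9097/28163)²·(1−739/9097)·706300/739 = 91.619412
  35–54: (7120/28163)²·(1−288/7120)·1340000/288 = 285.35293
  55–64: (5301/28163)²·(1−1032/5301)·385000/1032 = 10.644056
  65+: (6645/28163)²·(1−1515/6645)·147000/1515 = 4.1702225
  → Var(ȳ_str) = 391.78662.
Var(ȳ_srs) = (1 − 3574/28163)·1424000/3574 = 347.87033.
deff = 391.78662 / 347.87033 = 1.1262.

1.1262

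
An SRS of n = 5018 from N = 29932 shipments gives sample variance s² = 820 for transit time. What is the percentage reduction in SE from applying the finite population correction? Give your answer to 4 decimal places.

8.7666

f = n/N = 5018/29932 = 0.16764667.
SE_no-fpc = √(s²/n) = 0.40424215; SE_fpc = √((1−f)s²/n) = 0.36880386.
Ratio = √(1−f) = 0.91233400. Reduction = 100·(1 − 0.91233400) = 8.7666%.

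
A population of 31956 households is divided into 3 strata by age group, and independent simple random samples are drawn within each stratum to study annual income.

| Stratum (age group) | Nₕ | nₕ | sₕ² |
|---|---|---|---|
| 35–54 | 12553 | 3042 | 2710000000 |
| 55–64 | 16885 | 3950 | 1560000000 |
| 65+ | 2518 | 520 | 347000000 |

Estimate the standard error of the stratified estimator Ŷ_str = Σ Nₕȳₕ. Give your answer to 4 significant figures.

Var(Ŷ_str) = Σₕ Nₕ²(1 − fₕ)sₕ²/nₕ.
35–54: 12553²·(1 − 3042/12553)·2710000000/3042 = 1.0636134 × 10^14.
55–64: 16885²·(1 − 3950/16885)·1560000000/3950 = 8.6257129 × 10^13.
65+: 2518²·(1 − 520/2518)·347000000/520 = 3.357201 × 10^12.
Sum = 1.9597567 × 10^14.
SE = √(1.9597567 × 10^14) = 1.400 × 10^7.

1.400 × 10^7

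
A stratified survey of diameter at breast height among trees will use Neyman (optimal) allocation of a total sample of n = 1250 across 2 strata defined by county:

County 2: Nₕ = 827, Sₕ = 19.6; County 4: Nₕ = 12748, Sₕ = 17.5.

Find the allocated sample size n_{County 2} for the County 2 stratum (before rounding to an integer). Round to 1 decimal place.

Neyman allocation: nₕ = n·NₕSₕ / Σⱼ NⱼSⱼ.
Σ NⱼSⱼ = 827·19.6 + 12748·17.5 = 239299.2.
n_{County 2} = 1250·827·19.6 / 239299.2 = 84.7.

84.7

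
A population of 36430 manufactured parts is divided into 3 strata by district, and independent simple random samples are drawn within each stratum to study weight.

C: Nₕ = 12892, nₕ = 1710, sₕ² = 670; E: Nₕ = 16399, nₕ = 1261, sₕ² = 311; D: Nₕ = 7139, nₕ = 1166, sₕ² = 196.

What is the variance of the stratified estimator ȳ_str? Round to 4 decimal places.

0.0941

Var(ȳ_str) = Σₕ Wₕ²(1 − fₕ)sₕ²/nₕ with Wₕ = Nₕ/N, N = 36430.
C: Wₕ = 0.35388416; term = 0.35388416²·(1 − 0.13264040)·670/1710 = 0.042559855.
E: Wₕ = 0.45015097; term = 0.45015097²·(1 − 0.07689493)·311/1261 = 0.04613312.
D: Wₕ = 0.19596486; term = 0.19596486²·(1 − 0.16332820)·196/1166 = 0.0054009365.
Sum = 0.094093912.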